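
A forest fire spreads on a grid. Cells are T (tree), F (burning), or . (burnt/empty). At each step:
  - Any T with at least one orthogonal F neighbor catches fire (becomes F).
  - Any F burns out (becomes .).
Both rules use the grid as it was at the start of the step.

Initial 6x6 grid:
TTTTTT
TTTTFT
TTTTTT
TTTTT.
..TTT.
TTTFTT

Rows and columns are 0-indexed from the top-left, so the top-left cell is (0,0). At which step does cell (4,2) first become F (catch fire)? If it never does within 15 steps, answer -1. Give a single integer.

Step 1: cell (4,2)='T' (+7 fires, +2 burnt)
Step 2: cell (4,2)='F' (+11 fires, +7 burnt)
  -> target ignites at step 2
Step 3: cell (4,2)='.' (+5 fires, +11 burnt)
Step 4: cell (4,2)='.' (+4 fires, +5 burnt)
Step 5: cell (4,2)='.' (+3 fires, +4 burnt)
Step 6: cell (4,2)='.' (+0 fires, +3 burnt)
  fire out at step 6

2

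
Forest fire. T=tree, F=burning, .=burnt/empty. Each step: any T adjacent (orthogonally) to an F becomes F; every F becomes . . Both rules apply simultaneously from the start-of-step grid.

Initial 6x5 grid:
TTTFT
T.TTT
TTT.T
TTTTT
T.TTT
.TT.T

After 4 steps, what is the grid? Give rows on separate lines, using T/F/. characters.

Step 1: 3 trees catch fire, 1 burn out
  TTF.F
  T.TFT
  TTT.T
  TTTTT
  T.TTT
  .TT.T
Step 2: 3 trees catch fire, 3 burn out
  TF...
  T.F.F
  TTT.T
  TTTTT
  T.TTT
  .TT.T
Step 3: 3 trees catch fire, 3 burn out
  F....
  T....
  TTF.F
  TTTTT
  T.TTT
  .TT.T
Step 4: 4 trees catch fire, 3 burn out
  .....
  F....
  TF...
  TTFTF
  T.TTT
  .TT.T

.....
F....
TF...
TTFTF
T.TTT
.TT.T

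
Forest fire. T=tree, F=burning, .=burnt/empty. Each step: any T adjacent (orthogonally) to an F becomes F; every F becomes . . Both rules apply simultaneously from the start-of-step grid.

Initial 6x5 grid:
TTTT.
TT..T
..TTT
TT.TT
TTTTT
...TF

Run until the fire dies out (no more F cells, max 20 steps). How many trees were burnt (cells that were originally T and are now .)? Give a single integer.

Answer: 14

Derivation:
Step 1: +2 fires, +1 burnt (F count now 2)
Step 2: +2 fires, +2 burnt (F count now 2)
Step 3: +3 fires, +2 burnt (F count now 3)
Step 4: +3 fires, +3 burnt (F count now 3)
Step 5: +3 fires, +3 burnt (F count now 3)
Step 6: +1 fires, +3 burnt (F count now 1)
Step 7: +0 fires, +1 burnt (F count now 0)
Fire out after step 7
Initially T: 20, now '.': 24
Total burnt (originally-T cells now '.'): 14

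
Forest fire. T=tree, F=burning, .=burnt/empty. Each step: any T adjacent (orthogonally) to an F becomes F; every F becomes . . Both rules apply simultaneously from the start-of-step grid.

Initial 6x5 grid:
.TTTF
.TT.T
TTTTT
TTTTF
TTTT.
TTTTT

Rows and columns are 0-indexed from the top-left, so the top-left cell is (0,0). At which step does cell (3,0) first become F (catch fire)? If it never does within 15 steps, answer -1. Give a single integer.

Step 1: cell (3,0)='T' (+4 fires, +2 burnt)
Step 2: cell (3,0)='T' (+4 fires, +4 burnt)
Step 3: cell (3,0)='T' (+6 fires, +4 burnt)
Step 4: cell (3,0)='F' (+6 fires, +6 burnt)
  -> target ignites at step 4
Step 5: cell (3,0)='.' (+3 fires, +6 burnt)
Step 6: cell (3,0)='.' (+1 fires, +3 burnt)
Step 7: cell (3,0)='.' (+0 fires, +1 burnt)
  fire out at step 7

4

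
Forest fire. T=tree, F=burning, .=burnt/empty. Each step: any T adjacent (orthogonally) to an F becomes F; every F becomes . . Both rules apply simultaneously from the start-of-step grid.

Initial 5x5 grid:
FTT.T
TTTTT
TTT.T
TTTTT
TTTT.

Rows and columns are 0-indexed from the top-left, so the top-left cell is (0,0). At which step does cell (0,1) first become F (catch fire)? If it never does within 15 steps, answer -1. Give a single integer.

Step 1: cell (0,1)='F' (+2 fires, +1 burnt)
  -> target ignites at step 1
Step 2: cell (0,1)='.' (+3 fires, +2 burnt)
Step 3: cell (0,1)='.' (+3 fires, +3 burnt)
Step 4: cell (0,1)='.' (+4 fires, +3 burnt)
Step 5: cell (0,1)='.' (+3 fires, +4 burnt)
Step 6: cell (0,1)='.' (+4 fires, +3 burnt)
Step 7: cell (0,1)='.' (+2 fires, +4 burnt)
Step 8: cell (0,1)='.' (+0 fires, +2 burnt)
  fire out at step 8

1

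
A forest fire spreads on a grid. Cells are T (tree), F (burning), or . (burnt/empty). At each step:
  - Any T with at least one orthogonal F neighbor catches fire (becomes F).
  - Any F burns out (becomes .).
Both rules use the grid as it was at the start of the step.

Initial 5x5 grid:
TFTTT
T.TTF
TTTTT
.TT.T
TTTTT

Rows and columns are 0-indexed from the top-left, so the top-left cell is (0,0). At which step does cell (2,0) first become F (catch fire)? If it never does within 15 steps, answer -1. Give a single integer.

Step 1: cell (2,0)='T' (+5 fires, +2 burnt)
Step 2: cell (2,0)='T' (+5 fires, +5 burnt)
Step 3: cell (2,0)='F' (+3 fires, +5 burnt)
  -> target ignites at step 3
Step 4: cell (2,0)='.' (+3 fires, +3 burnt)
Step 5: cell (2,0)='.' (+2 fires, +3 burnt)
Step 6: cell (2,0)='.' (+1 fires, +2 burnt)
Step 7: cell (2,0)='.' (+1 fires, +1 burnt)
Step 8: cell (2,0)='.' (+0 fires, +1 burnt)
  fire out at step 8

3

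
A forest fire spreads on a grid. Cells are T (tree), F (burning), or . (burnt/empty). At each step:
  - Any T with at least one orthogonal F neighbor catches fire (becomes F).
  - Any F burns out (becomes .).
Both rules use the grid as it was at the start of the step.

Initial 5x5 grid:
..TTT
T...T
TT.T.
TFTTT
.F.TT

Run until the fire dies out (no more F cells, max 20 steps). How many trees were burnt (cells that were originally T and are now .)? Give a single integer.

Step 1: +3 fires, +2 burnt (F count now 3)
Step 2: +2 fires, +3 burnt (F count now 2)
Step 3: +4 fires, +2 burnt (F count now 4)
Step 4: +1 fires, +4 burnt (F count now 1)
Step 5: +0 fires, +1 burnt (F count now 0)
Fire out after step 5
Initially T: 14, now '.': 21
Total burnt (originally-T cells now '.'): 10

Answer: 10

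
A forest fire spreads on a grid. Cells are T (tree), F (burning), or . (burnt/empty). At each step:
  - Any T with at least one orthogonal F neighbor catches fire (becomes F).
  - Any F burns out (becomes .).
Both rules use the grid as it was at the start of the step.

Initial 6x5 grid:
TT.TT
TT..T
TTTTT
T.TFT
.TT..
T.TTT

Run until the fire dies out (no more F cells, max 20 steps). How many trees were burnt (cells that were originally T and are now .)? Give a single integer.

Step 1: +3 fires, +1 burnt (F count now 3)
Step 2: +3 fires, +3 burnt (F count now 3)
Step 3: +4 fires, +3 burnt (F count now 4)
Step 4: +4 fires, +4 burnt (F count now 4)
Step 5: +5 fires, +4 burnt (F count now 5)
Step 6: +1 fires, +5 burnt (F count now 1)
Step 7: +0 fires, +1 burnt (F count now 0)
Fire out after step 7
Initially T: 21, now '.': 29
Total burnt (originally-T cells now '.'): 20

Answer: 20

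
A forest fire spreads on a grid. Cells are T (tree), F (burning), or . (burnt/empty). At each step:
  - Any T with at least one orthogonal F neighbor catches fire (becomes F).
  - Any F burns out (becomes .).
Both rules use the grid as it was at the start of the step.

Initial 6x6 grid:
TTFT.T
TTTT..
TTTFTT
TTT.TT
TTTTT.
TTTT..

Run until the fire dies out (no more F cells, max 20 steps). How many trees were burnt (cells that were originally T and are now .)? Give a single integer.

Answer: 26

Derivation:
Step 1: +6 fires, +2 burnt (F count now 6)
Step 2: +6 fires, +6 burnt (F count now 6)
Step 3: +6 fires, +6 burnt (F count now 6)
Step 4: +4 fires, +6 burnt (F count now 4)
Step 5: +3 fires, +4 burnt (F count now 3)
Step 6: +1 fires, +3 burnt (F count now 1)
Step 7: +0 fires, +1 burnt (F count now 0)
Fire out after step 7
Initially T: 27, now '.': 35
Total burnt (originally-T cells now '.'): 26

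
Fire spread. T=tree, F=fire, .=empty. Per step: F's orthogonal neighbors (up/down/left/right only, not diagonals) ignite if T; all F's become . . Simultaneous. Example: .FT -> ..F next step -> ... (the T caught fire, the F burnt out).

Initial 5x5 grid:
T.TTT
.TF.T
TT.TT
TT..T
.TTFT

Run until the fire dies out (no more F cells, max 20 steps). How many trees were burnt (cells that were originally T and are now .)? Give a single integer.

Answer: 15

Derivation:
Step 1: +4 fires, +2 burnt (F count now 4)
Step 2: +4 fires, +4 burnt (F count now 4)
Step 3: +4 fires, +4 burnt (F count now 4)
Step 4: +3 fires, +4 burnt (F count now 3)
Step 5: +0 fires, +3 burnt (F count now 0)
Fire out after step 5
Initially T: 16, now '.': 24
Total burnt (originally-T cells now '.'): 15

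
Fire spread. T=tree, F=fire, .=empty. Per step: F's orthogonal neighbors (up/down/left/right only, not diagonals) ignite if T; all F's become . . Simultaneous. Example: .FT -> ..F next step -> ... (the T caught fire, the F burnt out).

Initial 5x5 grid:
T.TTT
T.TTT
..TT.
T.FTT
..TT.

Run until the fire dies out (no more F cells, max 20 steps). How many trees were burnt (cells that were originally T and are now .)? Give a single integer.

Answer: 12

Derivation:
Step 1: +3 fires, +1 burnt (F count now 3)
Step 2: +4 fires, +3 burnt (F count now 4)
Step 3: +2 fires, +4 burnt (F count now 2)
Step 4: +2 fires, +2 burnt (F count now 2)
Step 5: +1 fires, +2 burnt (F count now 1)
Step 6: +0 fires, +1 burnt (F count now 0)
Fire out after step 6
Initially T: 15, now '.': 22
Total burnt (originally-T cells now '.'): 12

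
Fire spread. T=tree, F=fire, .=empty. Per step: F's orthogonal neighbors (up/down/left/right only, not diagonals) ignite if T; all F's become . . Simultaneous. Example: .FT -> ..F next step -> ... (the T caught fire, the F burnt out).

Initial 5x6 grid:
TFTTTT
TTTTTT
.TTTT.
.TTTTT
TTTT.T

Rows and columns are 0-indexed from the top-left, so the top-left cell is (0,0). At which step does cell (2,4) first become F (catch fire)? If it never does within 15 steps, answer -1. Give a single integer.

Step 1: cell (2,4)='T' (+3 fires, +1 burnt)
Step 2: cell (2,4)='T' (+4 fires, +3 burnt)
Step 3: cell (2,4)='T' (+4 fires, +4 burnt)
Step 4: cell (2,4)='T' (+5 fires, +4 burnt)
Step 5: cell (2,4)='F' (+5 fires, +5 burnt)
  -> target ignites at step 5
Step 6: cell (2,4)='.' (+2 fires, +5 burnt)
Step 7: cell (2,4)='.' (+1 fires, +2 burnt)
Step 8: cell (2,4)='.' (+1 fires, +1 burnt)
Step 9: cell (2,4)='.' (+0 fires, +1 burnt)
  fire out at step 9

5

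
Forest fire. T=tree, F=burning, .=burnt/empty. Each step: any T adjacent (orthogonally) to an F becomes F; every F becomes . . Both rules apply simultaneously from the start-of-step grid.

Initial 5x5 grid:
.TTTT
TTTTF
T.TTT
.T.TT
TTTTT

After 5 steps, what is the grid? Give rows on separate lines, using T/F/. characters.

Step 1: 3 trees catch fire, 1 burn out
  .TTTF
  TTTF.
  T.TTF
  .T.TT
  TTTTT
Step 2: 4 trees catch fire, 3 burn out
  .TTF.
  TTF..
  T.TF.
  .T.TF
  TTTTT
Step 3: 5 trees catch fire, 4 burn out
  .TF..
  TF...
  T.F..
  .T.F.
  TTTTF
Step 4: 3 trees catch fire, 5 burn out
  .F...
  F....
  T....
  .T...
  TTTF.
Step 5: 2 trees catch fire, 3 burn out
  .....
  .....
  F....
  .T...
  TTF..

.....
.....
F....
.T...
TTF..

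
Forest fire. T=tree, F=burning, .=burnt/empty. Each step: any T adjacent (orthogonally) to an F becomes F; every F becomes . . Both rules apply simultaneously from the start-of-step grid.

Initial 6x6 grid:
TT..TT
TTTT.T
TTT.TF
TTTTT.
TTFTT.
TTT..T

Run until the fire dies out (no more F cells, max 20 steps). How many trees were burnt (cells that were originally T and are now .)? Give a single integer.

Step 1: +6 fires, +2 burnt (F count now 6)
Step 2: +8 fires, +6 burnt (F count now 8)
Step 3: +5 fires, +8 burnt (F count now 5)
Step 4: +3 fires, +5 burnt (F count now 3)
Step 5: +2 fires, +3 burnt (F count now 2)
Step 6: +1 fires, +2 burnt (F count now 1)
Step 7: +0 fires, +1 burnt (F count now 0)
Fire out after step 7
Initially T: 26, now '.': 35
Total burnt (originally-T cells now '.'): 25

Answer: 25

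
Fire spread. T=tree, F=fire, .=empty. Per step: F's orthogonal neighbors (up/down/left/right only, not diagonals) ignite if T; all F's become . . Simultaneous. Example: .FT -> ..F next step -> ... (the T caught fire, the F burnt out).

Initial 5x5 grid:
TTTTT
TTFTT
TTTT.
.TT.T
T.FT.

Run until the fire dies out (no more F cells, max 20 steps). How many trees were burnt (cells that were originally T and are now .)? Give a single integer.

Step 1: +6 fires, +2 burnt (F count now 6)
Step 2: +7 fires, +6 burnt (F count now 7)
Step 3: +3 fires, +7 burnt (F count now 3)
Step 4: +0 fires, +3 burnt (F count now 0)
Fire out after step 4
Initially T: 18, now '.': 23
Total burnt (originally-T cells now '.'): 16

Answer: 16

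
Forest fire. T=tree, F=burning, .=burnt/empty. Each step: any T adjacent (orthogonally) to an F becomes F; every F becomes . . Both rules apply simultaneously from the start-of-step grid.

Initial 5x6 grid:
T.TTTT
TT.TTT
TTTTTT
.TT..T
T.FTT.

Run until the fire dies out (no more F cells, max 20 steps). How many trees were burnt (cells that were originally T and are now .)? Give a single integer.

Answer: 21

Derivation:
Step 1: +2 fires, +1 burnt (F count now 2)
Step 2: +3 fires, +2 burnt (F count now 3)
Step 3: +2 fires, +3 burnt (F count now 2)
Step 4: +4 fires, +2 burnt (F count now 4)
Step 5: +4 fires, +4 burnt (F count now 4)
Step 6: +5 fires, +4 burnt (F count now 5)
Step 7: +1 fires, +5 burnt (F count now 1)
Step 8: +0 fires, +1 burnt (F count now 0)
Fire out after step 8
Initially T: 22, now '.': 29
Total burnt (originally-T cells now '.'): 21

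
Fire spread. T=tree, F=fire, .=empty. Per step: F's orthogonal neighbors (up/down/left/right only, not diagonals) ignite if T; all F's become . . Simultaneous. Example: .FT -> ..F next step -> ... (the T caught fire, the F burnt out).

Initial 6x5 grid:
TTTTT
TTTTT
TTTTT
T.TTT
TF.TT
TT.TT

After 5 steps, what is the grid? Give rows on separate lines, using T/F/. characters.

Step 1: 2 trees catch fire, 1 burn out
  TTTTT
  TTTTT
  TTTTT
  T.TTT
  F..TT
  TF.TT
Step 2: 2 trees catch fire, 2 burn out
  TTTTT
  TTTTT
  TTTTT
  F.TTT
  ...TT
  F..TT
Step 3: 1 trees catch fire, 2 burn out
  TTTTT
  TTTTT
  FTTTT
  ..TTT
  ...TT
  ...TT
Step 4: 2 trees catch fire, 1 burn out
  TTTTT
  FTTTT
  .FTTT
  ..TTT
  ...TT
  ...TT
Step 5: 3 trees catch fire, 2 burn out
  FTTTT
  .FTTT
  ..FTT
  ..TTT
  ...TT
  ...TT

FTTTT
.FTTT
..FTT
..TTT
...TT
...TT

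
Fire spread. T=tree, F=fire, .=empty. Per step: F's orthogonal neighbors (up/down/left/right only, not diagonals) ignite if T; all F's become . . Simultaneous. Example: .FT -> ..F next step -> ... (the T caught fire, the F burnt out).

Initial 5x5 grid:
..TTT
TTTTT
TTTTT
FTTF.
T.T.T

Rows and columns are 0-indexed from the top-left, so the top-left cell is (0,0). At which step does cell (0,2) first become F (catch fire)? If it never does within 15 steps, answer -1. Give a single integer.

Step 1: cell (0,2)='T' (+5 fires, +2 burnt)
Step 2: cell (0,2)='T' (+6 fires, +5 burnt)
Step 3: cell (0,2)='T' (+4 fires, +6 burnt)
Step 4: cell (0,2)='F' (+2 fires, +4 burnt)
  -> target ignites at step 4
Step 5: cell (0,2)='.' (+0 fires, +2 burnt)
  fire out at step 5

4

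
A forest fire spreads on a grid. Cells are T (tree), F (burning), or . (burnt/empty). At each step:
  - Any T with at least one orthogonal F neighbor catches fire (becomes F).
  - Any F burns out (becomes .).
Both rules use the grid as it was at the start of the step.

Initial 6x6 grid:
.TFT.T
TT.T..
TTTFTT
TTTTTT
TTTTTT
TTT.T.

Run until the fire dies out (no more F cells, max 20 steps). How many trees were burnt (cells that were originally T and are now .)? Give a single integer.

Answer: 26

Derivation:
Step 1: +6 fires, +2 burnt (F count now 6)
Step 2: +6 fires, +6 burnt (F count now 6)
Step 3: +6 fires, +6 burnt (F count now 6)
Step 4: +5 fires, +6 burnt (F count now 5)
Step 5: +2 fires, +5 burnt (F count now 2)
Step 6: +1 fires, +2 burnt (F count now 1)
Step 7: +0 fires, +1 burnt (F count now 0)
Fire out after step 7
Initially T: 27, now '.': 35
Total burnt (originally-T cells now '.'): 26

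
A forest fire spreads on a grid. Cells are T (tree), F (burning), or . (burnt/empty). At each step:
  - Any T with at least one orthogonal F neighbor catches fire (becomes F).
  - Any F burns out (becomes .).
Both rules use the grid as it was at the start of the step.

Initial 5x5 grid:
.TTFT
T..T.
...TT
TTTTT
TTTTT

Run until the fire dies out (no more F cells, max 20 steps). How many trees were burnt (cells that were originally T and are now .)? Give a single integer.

Answer: 16

Derivation:
Step 1: +3 fires, +1 burnt (F count now 3)
Step 2: +2 fires, +3 burnt (F count now 2)
Step 3: +2 fires, +2 burnt (F count now 2)
Step 4: +3 fires, +2 burnt (F count now 3)
Step 5: +3 fires, +3 burnt (F count now 3)
Step 6: +2 fires, +3 burnt (F count now 2)
Step 7: +1 fires, +2 burnt (F count now 1)
Step 8: +0 fires, +1 burnt (F count now 0)
Fire out after step 8
Initially T: 17, now '.': 24
Total burnt (originally-T cells now '.'): 16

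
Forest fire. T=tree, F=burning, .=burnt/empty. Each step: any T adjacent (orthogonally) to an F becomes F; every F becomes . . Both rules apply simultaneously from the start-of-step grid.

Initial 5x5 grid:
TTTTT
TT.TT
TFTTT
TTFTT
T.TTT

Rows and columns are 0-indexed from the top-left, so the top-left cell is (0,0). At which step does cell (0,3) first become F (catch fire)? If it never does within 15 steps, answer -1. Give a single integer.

Step 1: cell (0,3)='T' (+6 fires, +2 burnt)
Step 2: cell (0,3)='T' (+6 fires, +6 burnt)
Step 3: cell (0,3)='T' (+6 fires, +6 burnt)
Step 4: cell (0,3)='F' (+2 fires, +6 burnt)
  -> target ignites at step 4
Step 5: cell (0,3)='.' (+1 fires, +2 burnt)
Step 6: cell (0,3)='.' (+0 fires, +1 burnt)
  fire out at step 6

4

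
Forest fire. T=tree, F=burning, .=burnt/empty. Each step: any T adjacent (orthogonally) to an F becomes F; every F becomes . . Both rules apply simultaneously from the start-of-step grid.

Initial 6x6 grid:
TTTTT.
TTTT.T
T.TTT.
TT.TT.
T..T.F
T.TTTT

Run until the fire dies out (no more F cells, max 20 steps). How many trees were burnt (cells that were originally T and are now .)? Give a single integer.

Step 1: +1 fires, +1 burnt (F count now 1)
Step 2: +1 fires, +1 burnt (F count now 1)
Step 3: +1 fires, +1 burnt (F count now 1)
Step 4: +2 fires, +1 burnt (F count now 2)
Step 5: +1 fires, +2 burnt (F count now 1)
Step 6: +2 fires, +1 burnt (F count now 2)
Step 7: +3 fires, +2 burnt (F count now 3)
Step 8: +2 fires, +3 burnt (F count now 2)
Step 9: +3 fires, +2 burnt (F count now 3)
Step 10: +2 fires, +3 burnt (F count now 2)
Step 11: +2 fires, +2 burnt (F count now 2)
Step 12: +1 fires, +2 burnt (F count now 1)
Step 13: +2 fires, +1 burnt (F count now 2)
Step 14: +1 fires, +2 burnt (F count now 1)
Step 15: +0 fires, +1 burnt (F count now 0)
Fire out after step 15
Initially T: 25, now '.': 35
Total burnt (originally-T cells now '.'): 24

Answer: 24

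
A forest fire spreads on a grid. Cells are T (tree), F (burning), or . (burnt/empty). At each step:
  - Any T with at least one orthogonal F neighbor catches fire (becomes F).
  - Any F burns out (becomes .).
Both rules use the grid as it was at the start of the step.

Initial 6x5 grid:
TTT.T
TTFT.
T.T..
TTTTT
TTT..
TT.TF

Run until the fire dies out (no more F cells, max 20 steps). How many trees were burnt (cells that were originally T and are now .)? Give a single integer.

Answer: 19

Derivation:
Step 1: +5 fires, +2 burnt (F count now 5)
Step 2: +3 fires, +5 burnt (F count now 3)
Step 3: +5 fires, +3 burnt (F count now 5)
Step 4: +3 fires, +5 burnt (F count now 3)
Step 5: +2 fires, +3 burnt (F count now 2)
Step 6: +1 fires, +2 burnt (F count now 1)
Step 7: +0 fires, +1 burnt (F count now 0)
Fire out after step 7
Initially T: 20, now '.': 29
Total burnt (originally-T cells now '.'): 19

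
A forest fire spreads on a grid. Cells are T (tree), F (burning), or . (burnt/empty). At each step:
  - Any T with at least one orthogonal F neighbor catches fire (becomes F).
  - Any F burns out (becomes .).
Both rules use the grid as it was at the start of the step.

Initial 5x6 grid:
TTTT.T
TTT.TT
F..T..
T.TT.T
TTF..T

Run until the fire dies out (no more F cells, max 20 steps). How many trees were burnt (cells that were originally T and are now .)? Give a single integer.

Step 1: +4 fires, +2 burnt (F count now 4)
Step 2: +4 fires, +4 burnt (F count now 4)
Step 3: +3 fires, +4 burnt (F count now 3)
Step 4: +1 fires, +3 burnt (F count now 1)
Step 5: +1 fires, +1 burnt (F count now 1)
Step 6: +0 fires, +1 burnt (F count now 0)
Fire out after step 6
Initially T: 18, now '.': 25
Total burnt (originally-T cells now '.'): 13

Answer: 13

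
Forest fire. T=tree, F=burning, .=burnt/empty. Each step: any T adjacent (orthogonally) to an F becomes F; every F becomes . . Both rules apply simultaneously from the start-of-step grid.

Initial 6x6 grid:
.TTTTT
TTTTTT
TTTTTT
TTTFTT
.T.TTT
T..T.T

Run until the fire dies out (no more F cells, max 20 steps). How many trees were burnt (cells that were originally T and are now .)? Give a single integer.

Step 1: +4 fires, +1 burnt (F count now 4)
Step 2: +7 fires, +4 burnt (F count now 7)
Step 3: +8 fires, +7 burnt (F count now 8)
Step 4: +6 fires, +8 burnt (F count now 6)
Step 5: +3 fires, +6 burnt (F count now 3)
Step 6: +0 fires, +3 burnt (F count now 0)
Fire out after step 6
Initially T: 29, now '.': 35
Total burnt (originally-T cells now '.'): 28

Answer: 28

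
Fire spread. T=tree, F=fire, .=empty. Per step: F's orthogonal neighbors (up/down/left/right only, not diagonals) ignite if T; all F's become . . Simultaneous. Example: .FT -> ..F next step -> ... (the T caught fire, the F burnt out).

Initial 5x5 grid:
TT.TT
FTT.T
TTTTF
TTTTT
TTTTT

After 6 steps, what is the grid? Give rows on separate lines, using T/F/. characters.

Step 1: 6 trees catch fire, 2 burn out
  FT.TT
  .FT.F
  FTTF.
  TTTTF
  TTTTT
Step 2: 8 trees catch fire, 6 burn out
  .F.TF
  ..F..
  .FF..
  FTTF.
  TTTTF
Step 3: 5 trees catch fire, 8 burn out
  ...F.
  .....
  .....
  .FF..
  FTTF.
Step 4: 2 trees catch fire, 5 burn out
  .....
  .....
  .....
  .....
  .FF..
Step 5: 0 trees catch fire, 2 burn out
  .....
  .....
  .....
  .....
  .....
Step 6: 0 trees catch fire, 0 burn out
  .....
  .....
  .....
  .....
  .....

.....
.....
.....
.....
.....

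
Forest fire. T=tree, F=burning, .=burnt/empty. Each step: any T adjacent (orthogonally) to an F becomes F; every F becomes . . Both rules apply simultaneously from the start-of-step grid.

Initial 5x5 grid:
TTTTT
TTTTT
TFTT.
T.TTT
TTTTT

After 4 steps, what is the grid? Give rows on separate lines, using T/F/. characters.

Step 1: 3 trees catch fire, 1 burn out
  TTTTT
  TFTTT
  F.FT.
  T.TTT
  TTTTT
Step 2: 6 trees catch fire, 3 burn out
  TFTTT
  F.FTT
  ...F.
  F.FTT
  TTTTT
Step 3: 6 trees catch fire, 6 burn out
  F.FTT
  ...FT
  .....
  ...FT
  FTFTT
Step 4: 5 trees catch fire, 6 burn out
  ...FT
  ....F
  .....
  ....F
  .F.FT

...FT
....F
.....
....F
.F.FT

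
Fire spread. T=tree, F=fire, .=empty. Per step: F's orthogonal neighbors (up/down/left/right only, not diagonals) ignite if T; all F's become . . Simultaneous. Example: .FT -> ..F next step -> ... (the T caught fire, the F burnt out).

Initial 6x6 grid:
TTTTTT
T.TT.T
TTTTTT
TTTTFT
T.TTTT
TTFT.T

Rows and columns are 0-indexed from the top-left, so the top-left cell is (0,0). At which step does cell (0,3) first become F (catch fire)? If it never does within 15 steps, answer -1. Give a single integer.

Step 1: cell (0,3)='T' (+7 fires, +2 burnt)
Step 2: cell (0,3)='T' (+6 fires, +7 burnt)
Step 3: cell (0,3)='T' (+6 fires, +6 burnt)
Step 4: cell (0,3)='F' (+5 fires, +6 burnt)
  -> target ignites at step 4
Step 5: cell (0,3)='.' (+3 fires, +5 burnt)
Step 6: cell (0,3)='.' (+2 fires, +3 burnt)
Step 7: cell (0,3)='.' (+1 fires, +2 burnt)
Step 8: cell (0,3)='.' (+0 fires, +1 burnt)
  fire out at step 8

4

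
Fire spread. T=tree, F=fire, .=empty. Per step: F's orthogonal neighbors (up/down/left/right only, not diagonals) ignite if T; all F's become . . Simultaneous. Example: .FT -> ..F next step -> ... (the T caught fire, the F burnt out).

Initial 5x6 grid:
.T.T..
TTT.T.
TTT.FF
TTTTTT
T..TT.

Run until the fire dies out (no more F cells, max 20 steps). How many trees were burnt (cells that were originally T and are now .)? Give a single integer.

Step 1: +3 fires, +2 burnt (F count now 3)
Step 2: +2 fires, +3 burnt (F count now 2)
Step 3: +2 fires, +2 burnt (F count now 2)
Step 4: +2 fires, +2 burnt (F count now 2)
Step 5: +3 fires, +2 burnt (F count now 3)
Step 6: +3 fires, +3 burnt (F count now 3)
Step 7: +2 fires, +3 burnt (F count now 2)
Step 8: +0 fires, +2 burnt (F count now 0)
Fire out after step 8
Initially T: 18, now '.': 29
Total burnt (originally-T cells now '.'): 17

Answer: 17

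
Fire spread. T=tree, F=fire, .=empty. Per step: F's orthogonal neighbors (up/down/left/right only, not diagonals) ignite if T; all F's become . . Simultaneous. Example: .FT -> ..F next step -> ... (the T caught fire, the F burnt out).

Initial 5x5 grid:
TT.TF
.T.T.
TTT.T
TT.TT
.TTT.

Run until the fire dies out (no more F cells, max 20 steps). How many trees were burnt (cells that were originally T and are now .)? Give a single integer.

Answer: 2

Derivation:
Step 1: +1 fires, +1 burnt (F count now 1)
Step 2: +1 fires, +1 burnt (F count now 1)
Step 3: +0 fires, +1 burnt (F count now 0)
Fire out after step 3
Initially T: 16, now '.': 11
Total burnt (originally-T cells now '.'): 2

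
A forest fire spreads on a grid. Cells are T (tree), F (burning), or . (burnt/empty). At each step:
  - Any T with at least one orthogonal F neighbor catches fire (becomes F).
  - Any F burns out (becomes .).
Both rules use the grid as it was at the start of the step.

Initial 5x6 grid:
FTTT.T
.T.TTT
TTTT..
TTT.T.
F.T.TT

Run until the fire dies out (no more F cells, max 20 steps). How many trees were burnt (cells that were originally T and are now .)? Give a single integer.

Answer: 16

Derivation:
Step 1: +2 fires, +2 burnt (F count now 2)
Step 2: +4 fires, +2 burnt (F count now 4)
Step 3: +3 fires, +4 burnt (F count now 3)
Step 4: +3 fires, +3 burnt (F count now 3)
Step 5: +2 fires, +3 burnt (F count now 2)
Step 6: +1 fires, +2 burnt (F count now 1)
Step 7: +1 fires, +1 burnt (F count now 1)
Step 8: +0 fires, +1 burnt (F count now 0)
Fire out after step 8
Initially T: 19, now '.': 27
Total burnt (originally-T cells now '.'): 16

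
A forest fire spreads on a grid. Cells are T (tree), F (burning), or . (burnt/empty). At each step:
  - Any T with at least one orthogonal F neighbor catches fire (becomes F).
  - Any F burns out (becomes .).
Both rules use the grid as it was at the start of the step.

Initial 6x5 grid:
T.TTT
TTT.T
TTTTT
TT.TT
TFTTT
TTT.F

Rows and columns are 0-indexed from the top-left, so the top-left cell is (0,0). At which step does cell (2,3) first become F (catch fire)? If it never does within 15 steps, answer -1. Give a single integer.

Step 1: cell (2,3)='T' (+5 fires, +2 burnt)
Step 2: cell (2,3)='T' (+6 fires, +5 burnt)
Step 3: cell (2,3)='T' (+5 fires, +6 burnt)
Step 4: cell (2,3)='F' (+4 fires, +5 burnt)
  -> target ignites at step 4
Step 5: cell (2,3)='.' (+3 fires, +4 burnt)
Step 6: cell (2,3)='.' (+1 fires, +3 burnt)
Step 7: cell (2,3)='.' (+0 fires, +1 burnt)
  fire out at step 7

4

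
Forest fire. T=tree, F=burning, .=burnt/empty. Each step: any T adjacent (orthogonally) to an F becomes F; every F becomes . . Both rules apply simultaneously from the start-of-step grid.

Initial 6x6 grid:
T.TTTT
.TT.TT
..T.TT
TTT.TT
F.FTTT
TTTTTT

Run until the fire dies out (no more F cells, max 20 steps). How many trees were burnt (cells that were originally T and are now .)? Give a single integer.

Answer: 25

Derivation:
Step 1: +5 fires, +2 burnt (F count now 5)
Step 2: +5 fires, +5 burnt (F count now 5)
Step 3: +4 fires, +5 burnt (F count now 4)
Step 4: +5 fires, +4 burnt (F count now 5)
Step 5: +3 fires, +5 burnt (F count now 3)
Step 6: +2 fires, +3 burnt (F count now 2)
Step 7: +1 fires, +2 burnt (F count now 1)
Step 8: +0 fires, +1 burnt (F count now 0)
Fire out after step 8
Initially T: 26, now '.': 35
Total burnt (originally-T cells now '.'): 25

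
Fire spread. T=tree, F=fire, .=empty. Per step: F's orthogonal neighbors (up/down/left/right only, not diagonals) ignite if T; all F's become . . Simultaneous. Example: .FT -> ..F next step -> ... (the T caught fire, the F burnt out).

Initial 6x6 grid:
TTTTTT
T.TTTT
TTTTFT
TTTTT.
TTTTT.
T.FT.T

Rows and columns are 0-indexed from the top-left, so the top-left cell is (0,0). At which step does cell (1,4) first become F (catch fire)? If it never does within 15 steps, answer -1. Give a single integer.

Step 1: cell (1,4)='F' (+6 fires, +2 burnt)
  -> target ignites at step 1
Step 2: cell (1,4)='.' (+9 fires, +6 burnt)
Step 3: cell (1,4)='.' (+6 fires, +9 burnt)
Step 4: cell (1,4)='.' (+4 fires, +6 burnt)
Step 5: cell (1,4)='.' (+2 fires, +4 burnt)
Step 6: cell (1,4)='.' (+1 fires, +2 burnt)
Step 7: cell (1,4)='.' (+0 fires, +1 burnt)
  fire out at step 7

1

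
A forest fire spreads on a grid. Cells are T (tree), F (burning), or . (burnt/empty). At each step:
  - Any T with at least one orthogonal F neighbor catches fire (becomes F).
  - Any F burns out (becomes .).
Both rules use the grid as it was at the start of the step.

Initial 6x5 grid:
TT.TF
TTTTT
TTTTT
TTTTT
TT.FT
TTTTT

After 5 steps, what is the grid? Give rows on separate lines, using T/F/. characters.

Step 1: 5 trees catch fire, 2 burn out
  TT.F.
  TTTTF
  TTTTT
  TTTFT
  TT..F
  TTTFT
Step 2: 7 trees catch fire, 5 burn out
  TT...
  TTTF.
  TTTFF
  TTF.F
  TT...
  TTF.F
Step 3: 4 trees catch fire, 7 burn out
  TT...
  TTF..
  TTF..
  TF...
  TT...
  TF...
Step 4: 5 trees catch fire, 4 burn out
  TT...
  TF...
  TF...
  F....
  TF...
  F....
Step 5: 4 trees catch fire, 5 burn out
  TF...
  F....
  F....
  .....
  F....
  .....

TF...
F....
F....
.....
F....
.....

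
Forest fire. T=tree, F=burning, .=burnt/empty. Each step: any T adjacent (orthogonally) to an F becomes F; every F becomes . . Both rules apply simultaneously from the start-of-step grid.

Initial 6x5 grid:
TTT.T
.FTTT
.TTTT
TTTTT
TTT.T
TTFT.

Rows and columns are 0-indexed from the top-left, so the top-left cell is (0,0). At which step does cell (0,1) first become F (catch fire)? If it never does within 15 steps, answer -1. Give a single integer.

Step 1: cell (0,1)='F' (+6 fires, +2 burnt)
  -> target ignites at step 1
Step 2: cell (0,1)='.' (+8 fires, +6 burnt)
Step 3: cell (0,1)='.' (+5 fires, +8 burnt)
Step 4: cell (0,1)='.' (+3 fires, +5 burnt)
Step 5: cell (0,1)='.' (+1 fires, +3 burnt)
Step 6: cell (0,1)='.' (+0 fires, +1 burnt)
  fire out at step 6

1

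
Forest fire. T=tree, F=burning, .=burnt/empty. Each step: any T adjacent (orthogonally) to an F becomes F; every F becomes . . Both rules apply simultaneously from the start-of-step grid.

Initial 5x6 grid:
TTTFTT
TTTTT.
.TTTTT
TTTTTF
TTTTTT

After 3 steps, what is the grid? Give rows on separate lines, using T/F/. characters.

Step 1: 6 trees catch fire, 2 burn out
  TTF.FT
  TTTFT.
  .TTTTF
  TTTTF.
  TTTTTF
Step 2: 8 trees catch fire, 6 burn out
  TF...F
  TTF.F.
  .TTFF.
  TTTF..
  TTTTF.
Step 3: 5 trees catch fire, 8 burn out
  F.....
  TF....
  .TF...
  TTF...
  TTTF..

F.....
TF....
.TF...
TTF...
TTTF..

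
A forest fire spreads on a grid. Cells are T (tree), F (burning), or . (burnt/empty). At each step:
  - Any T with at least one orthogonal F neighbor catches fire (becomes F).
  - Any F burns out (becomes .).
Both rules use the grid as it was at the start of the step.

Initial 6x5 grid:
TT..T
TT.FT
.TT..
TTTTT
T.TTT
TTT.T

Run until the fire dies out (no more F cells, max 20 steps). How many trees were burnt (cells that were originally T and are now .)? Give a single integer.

Answer: 2

Derivation:
Step 1: +1 fires, +1 burnt (F count now 1)
Step 2: +1 fires, +1 burnt (F count now 1)
Step 3: +0 fires, +1 burnt (F count now 0)
Fire out after step 3
Initially T: 21, now '.': 11
Total burnt (originally-T cells now '.'): 2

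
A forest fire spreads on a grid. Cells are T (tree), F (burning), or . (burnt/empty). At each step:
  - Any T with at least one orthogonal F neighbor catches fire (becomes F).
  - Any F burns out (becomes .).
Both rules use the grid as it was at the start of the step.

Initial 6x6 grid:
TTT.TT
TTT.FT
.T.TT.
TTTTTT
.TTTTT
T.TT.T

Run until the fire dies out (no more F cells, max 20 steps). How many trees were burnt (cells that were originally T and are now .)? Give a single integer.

Step 1: +3 fires, +1 burnt (F count now 3)
Step 2: +3 fires, +3 burnt (F count now 3)
Step 3: +3 fires, +3 burnt (F count now 3)
Step 4: +3 fires, +3 burnt (F count now 3)
Step 5: +4 fires, +3 burnt (F count now 4)
Step 6: +4 fires, +4 burnt (F count now 4)
Step 7: +1 fires, +4 burnt (F count now 1)
Step 8: +3 fires, +1 burnt (F count now 3)
Step 9: +2 fires, +3 burnt (F count now 2)
Step 10: +0 fires, +2 burnt (F count now 0)
Fire out after step 10
Initially T: 27, now '.': 35
Total burnt (originally-T cells now '.'): 26

Answer: 26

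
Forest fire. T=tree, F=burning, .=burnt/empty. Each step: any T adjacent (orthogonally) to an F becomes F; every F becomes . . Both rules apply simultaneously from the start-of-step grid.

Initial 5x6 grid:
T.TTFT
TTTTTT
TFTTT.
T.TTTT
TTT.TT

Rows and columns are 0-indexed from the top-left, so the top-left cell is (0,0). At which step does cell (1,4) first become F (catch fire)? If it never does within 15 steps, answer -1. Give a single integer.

Step 1: cell (1,4)='F' (+6 fires, +2 burnt)
  -> target ignites at step 1
Step 2: cell (1,4)='.' (+9 fires, +6 burnt)
Step 3: cell (1,4)='.' (+5 fires, +9 burnt)
Step 4: cell (1,4)='.' (+3 fires, +5 burnt)
Step 5: cell (1,4)='.' (+1 fires, +3 burnt)
Step 6: cell (1,4)='.' (+0 fires, +1 burnt)
  fire out at step 6

1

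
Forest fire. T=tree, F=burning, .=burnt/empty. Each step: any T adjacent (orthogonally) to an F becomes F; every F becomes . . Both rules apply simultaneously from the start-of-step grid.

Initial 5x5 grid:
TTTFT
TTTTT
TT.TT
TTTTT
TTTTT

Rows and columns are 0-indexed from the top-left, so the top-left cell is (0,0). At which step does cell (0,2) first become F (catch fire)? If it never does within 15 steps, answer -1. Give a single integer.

Step 1: cell (0,2)='F' (+3 fires, +1 burnt)
  -> target ignites at step 1
Step 2: cell (0,2)='.' (+4 fires, +3 burnt)
Step 3: cell (0,2)='.' (+4 fires, +4 burnt)
Step 4: cell (0,2)='.' (+5 fires, +4 burnt)
Step 5: cell (0,2)='.' (+4 fires, +5 burnt)
Step 6: cell (0,2)='.' (+2 fires, +4 burnt)
Step 7: cell (0,2)='.' (+1 fires, +2 burnt)
Step 8: cell (0,2)='.' (+0 fires, +1 burnt)
  fire out at step 8

1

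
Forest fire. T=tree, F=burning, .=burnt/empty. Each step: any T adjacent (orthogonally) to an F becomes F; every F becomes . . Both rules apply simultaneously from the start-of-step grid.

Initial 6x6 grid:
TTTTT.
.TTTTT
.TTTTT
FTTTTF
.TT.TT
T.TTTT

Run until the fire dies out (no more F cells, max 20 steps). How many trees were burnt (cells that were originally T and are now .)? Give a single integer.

Answer: 27

Derivation:
Step 1: +4 fires, +2 burnt (F count now 4)
Step 2: +8 fires, +4 burnt (F count now 8)
Step 3: +6 fires, +8 burnt (F count now 6)
Step 4: +6 fires, +6 burnt (F count now 6)
Step 5: +3 fires, +6 burnt (F count now 3)
Step 6: +0 fires, +3 burnt (F count now 0)
Fire out after step 6
Initially T: 28, now '.': 35
Total burnt (originally-T cells now '.'): 27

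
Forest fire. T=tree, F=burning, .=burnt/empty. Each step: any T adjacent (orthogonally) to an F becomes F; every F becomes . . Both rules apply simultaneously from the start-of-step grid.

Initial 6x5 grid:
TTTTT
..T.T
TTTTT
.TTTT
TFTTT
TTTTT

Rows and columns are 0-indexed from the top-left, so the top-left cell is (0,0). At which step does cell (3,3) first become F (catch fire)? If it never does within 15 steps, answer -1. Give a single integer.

Step 1: cell (3,3)='T' (+4 fires, +1 burnt)
Step 2: cell (3,3)='T' (+5 fires, +4 burnt)
Step 3: cell (3,3)='F' (+5 fires, +5 burnt)
  -> target ignites at step 3
Step 4: cell (3,3)='.' (+4 fires, +5 burnt)
Step 5: cell (3,3)='.' (+2 fires, +4 burnt)
Step 6: cell (3,3)='.' (+3 fires, +2 burnt)
Step 7: cell (3,3)='.' (+2 fires, +3 burnt)
Step 8: cell (3,3)='.' (+0 fires, +2 burnt)
  fire out at step 8

3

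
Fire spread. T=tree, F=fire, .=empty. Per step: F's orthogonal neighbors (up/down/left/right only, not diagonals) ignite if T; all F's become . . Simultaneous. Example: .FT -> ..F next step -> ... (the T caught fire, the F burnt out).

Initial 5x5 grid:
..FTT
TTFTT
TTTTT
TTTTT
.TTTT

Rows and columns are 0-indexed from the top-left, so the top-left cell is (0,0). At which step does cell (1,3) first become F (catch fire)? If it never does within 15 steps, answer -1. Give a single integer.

Step 1: cell (1,3)='F' (+4 fires, +2 burnt)
  -> target ignites at step 1
Step 2: cell (1,3)='.' (+6 fires, +4 burnt)
Step 3: cell (1,3)='.' (+5 fires, +6 burnt)
Step 4: cell (1,3)='.' (+4 fires, +5 burnt)
Step 5: cell (1,3)='.' (+1 fires, +4 burnt)
Step 6: cell (1,3)='.' (+0 fires, +1 burnt)
  fire out at step 6

1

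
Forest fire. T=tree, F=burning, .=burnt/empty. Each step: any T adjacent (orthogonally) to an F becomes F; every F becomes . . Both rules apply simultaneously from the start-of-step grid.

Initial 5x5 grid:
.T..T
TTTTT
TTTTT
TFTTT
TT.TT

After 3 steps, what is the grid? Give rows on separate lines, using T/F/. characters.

Step 1: 4 trees catch fire, 1 burn out
  .T..T
  TTTTT
  TFTTT
  F.FTT
  TF.TT
Step 2: 5 trees catch fire, 4 burn out
  .T..T
  TFTTT
  F.FTT
  ...FT
  F..TT
Step 3: 6 trees catch fire, 5 burn out
  .F..T
  F.FTT
  ...FT
  ....F
  ...FT

.F..T
F.FTT
...FT
....F
...FT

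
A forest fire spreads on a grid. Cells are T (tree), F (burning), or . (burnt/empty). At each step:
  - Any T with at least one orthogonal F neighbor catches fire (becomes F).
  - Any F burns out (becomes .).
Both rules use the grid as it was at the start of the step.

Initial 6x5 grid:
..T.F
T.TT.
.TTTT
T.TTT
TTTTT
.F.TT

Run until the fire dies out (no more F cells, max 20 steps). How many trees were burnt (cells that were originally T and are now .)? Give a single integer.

Answer: 18

Derivation:
Step 1: +1 fires, +2 burnt (F count now 1)
Step 2: +2 fires, +1 burnt (F count now 2)
Step 3: +3 fires, +2 burnt (F count now 3)
Step 4: +4 fires, +3 burnt (F count now 4)
Step 5: +5 fires, +4 burnt (F count now 5)
Step 6: +3 fires, +5 burnt (F count now 3)
Step 7: +0 fires, +3 burnt (F count now 0)
Fire out after step 7
Initially T: 19, now '.': 29
Total burnt (originally-T cells now '.'): 18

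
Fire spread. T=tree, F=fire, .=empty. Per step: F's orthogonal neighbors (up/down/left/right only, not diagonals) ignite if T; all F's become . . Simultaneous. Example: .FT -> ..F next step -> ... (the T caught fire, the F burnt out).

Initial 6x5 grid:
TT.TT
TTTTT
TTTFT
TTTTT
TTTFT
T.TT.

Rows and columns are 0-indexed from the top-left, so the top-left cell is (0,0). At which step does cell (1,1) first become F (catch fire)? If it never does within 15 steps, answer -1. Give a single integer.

Step 1: cell (1,1)='T' (+7 fires, +2 burnt)
Step 2: cell (1,1)='T' (+8 fires, +7 burnt)
Step 3: cell (1,1)='F' (+5 fires, +8 burnt)
  -> target ignites at step 3
Step 4: cell (1,1)='.' (+4 fires, +5 burnt)
Step 5: cell (1,1)='.' (+1 fires, +4 burnt)
Step 6: cell (1,1)='.' (+0 fires, +1 burnt)
  fire out at step 6

3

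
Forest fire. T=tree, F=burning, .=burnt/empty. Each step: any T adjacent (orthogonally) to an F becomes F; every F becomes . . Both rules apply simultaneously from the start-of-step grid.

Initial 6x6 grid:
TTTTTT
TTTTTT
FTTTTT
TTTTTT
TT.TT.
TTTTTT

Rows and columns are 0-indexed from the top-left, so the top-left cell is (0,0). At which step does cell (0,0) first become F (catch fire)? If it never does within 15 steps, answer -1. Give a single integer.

Step 1: cell (0,0)='T' (+3 fires, +1 burnt)
Step 2: cell (0,0)='F' (+5 fires, +3 burnt)
  -> target ignites at step 2
Step 3: cell (0,0)='.' (+6 fires, +5 burnt)
Step 4: cell (0,0)='.' (+5 fires, +6 burnt)
Step 5: cell (0,0)='.' (+6 fires, +5 burnt)
Step 6: cell (0,0)='.' (+5 fires, +6 burnt)
Step 7: cell (0,0)='.' (+2 fires, +5 burnt)
Step 8: cell (0,0)='.' (+1 fires, +2 burnt)
Step 9: cell (0,0)='.' (+0 fires, +1 burnt)
  fire out at step 9

2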